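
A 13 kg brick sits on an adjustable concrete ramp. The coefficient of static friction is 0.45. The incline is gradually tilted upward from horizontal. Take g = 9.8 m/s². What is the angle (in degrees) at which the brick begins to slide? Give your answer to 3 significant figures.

At the threshold of sliding, static friction is at its maximum μ_s N and exactly balances the weight component along the incline: mg sin θ = μ_s mg cos θ.
Hence tan θ = μ_s = 0.45, so θ = arctan(0.45) = 24.2277°.

24.2°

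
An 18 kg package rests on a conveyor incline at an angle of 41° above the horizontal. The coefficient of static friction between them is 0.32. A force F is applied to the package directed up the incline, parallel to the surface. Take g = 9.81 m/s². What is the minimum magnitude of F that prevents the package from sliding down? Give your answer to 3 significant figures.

73.2 N

The normal force is N = mg cos 41° = 133.267 N. With F at its minimum the package is on the verge of sliding down, so static friction is at its maximum μ_s N = 0.32 × 133.267 = 42.645 N and acts up the slope.
Equilibrium along the incline: F + μ_s N = mg sin 41°, so F = 115.847 − 42.645 = 73.202 N.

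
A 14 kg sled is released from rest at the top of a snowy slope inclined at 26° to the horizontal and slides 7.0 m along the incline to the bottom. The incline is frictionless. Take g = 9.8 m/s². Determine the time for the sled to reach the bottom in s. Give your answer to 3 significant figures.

The weight component along the incline is mg sin 26° = 60.145 N and the normal force is N = mg cos 26° = 123.315 N.
With no friction, a = g sin 26° = 4.2960 m/s².
Starting from rest, L = ½at², so t = √(2L/a) = √(2 × 7.0 / 4.2960) = 1.8052 s.

1.81 s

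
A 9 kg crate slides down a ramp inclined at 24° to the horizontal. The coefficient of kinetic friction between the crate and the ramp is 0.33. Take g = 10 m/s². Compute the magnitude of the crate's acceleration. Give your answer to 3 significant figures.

Resolving the weight along the incline: the component pulling the crate down the slope is mg sin 24° = 9 × 10 × 0.4067 = 36.603 N, and the normal force is N = mg cos 24° = 9 × 10 × 0.9135 = 82.215 N.
Kinetic friction acts up the slope with magnitude f = μN = 0.33 × 82.215 = 27.131 N.
Net force along the incline is 36.603 − 27.131 = 9.472 N, so a = 9.472 / 9 = 1.0524 m/s².

1.05 m/s²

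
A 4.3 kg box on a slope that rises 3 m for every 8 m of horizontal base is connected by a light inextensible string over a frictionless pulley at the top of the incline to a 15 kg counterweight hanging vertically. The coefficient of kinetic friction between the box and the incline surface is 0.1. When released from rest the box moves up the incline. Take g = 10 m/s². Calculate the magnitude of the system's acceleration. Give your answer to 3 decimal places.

6.781 m/s²

For the box on the incline: the weight component along the slope is m₁g sin 20.56° = 4.3 × 10 × 0.3511 = 15.097 N and the normal force is N = m₁g cos 20.56° = 40.262 N.
Kinetic friction opposes the box's motion up the incline: f = μN = 0.1 × 40.262 = 4.026 N acting down the slope.
Newton's second law for the box (up-slope positive): T − 15.097 − 4.026 = 4.3 a. For the hanging counterweight (downward positive): 15 × 10 − T = 15 a.
Adding the two equations eliminates T: 130.877 = 19.3 a, so a = 6.7812 m/s².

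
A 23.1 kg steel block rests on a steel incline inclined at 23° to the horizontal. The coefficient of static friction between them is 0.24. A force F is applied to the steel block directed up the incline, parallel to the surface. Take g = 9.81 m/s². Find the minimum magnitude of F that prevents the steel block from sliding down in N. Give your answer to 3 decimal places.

The normal force is N = mg cos 23° = 208.597 N. With F at its minimum the steel block is on the verge of sliding down, so static friction is at its maximum μ_s N = 0.24 × 208.597 = 50.063 N and acts up the slope.
Equilibrium along the incline: F + μ_s N = mg sin 23°, so F = 88.544 − 50.063 = 38.481 N.

38.481 N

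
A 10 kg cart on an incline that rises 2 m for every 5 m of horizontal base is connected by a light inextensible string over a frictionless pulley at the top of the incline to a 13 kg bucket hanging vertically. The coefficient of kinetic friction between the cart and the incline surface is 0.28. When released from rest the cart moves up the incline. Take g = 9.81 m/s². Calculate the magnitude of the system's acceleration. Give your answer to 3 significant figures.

For the cart on the incline: the weight component along the slope is m₁g sin 21.80° = 10 × 9.81 × 0.3714 = 36.434 N and the normal force is N = m₁g cos 21.80° = 91.084 N.
Kinetic friction opposes the cart's motion up the incline: f = μN = 0.28 × 91.084 = 25.504 N acting down the slope.
Newton's second law for the cart (up-slope positive): T − 36.434 − 25.504 = 10 a. For the hanging bucket (downward positive): 13 × 9.81 − T = 13 a.
Adding the two equations eliminates T: 65.592 = 23 a, so a = 2.8518 m/s².

2.85 m/s²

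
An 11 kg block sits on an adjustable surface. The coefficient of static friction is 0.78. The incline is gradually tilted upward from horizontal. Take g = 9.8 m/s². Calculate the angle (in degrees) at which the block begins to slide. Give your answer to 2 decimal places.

37.95°

At the threshold of sliding, static friction is at its maximum μ_s N and exactly balances the weight component along the incline: mg sin θ = μ_s mg cos θ.
Hence tan θ = μ_s = 0.78, so θ = arctan(0.78) = 37.9542°.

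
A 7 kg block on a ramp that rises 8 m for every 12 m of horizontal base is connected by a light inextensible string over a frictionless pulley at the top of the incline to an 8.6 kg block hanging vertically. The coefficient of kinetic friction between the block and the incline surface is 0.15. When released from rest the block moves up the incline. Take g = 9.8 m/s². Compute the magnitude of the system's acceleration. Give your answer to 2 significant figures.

For the block on the incline: the weight component along the slope is m₁g sin 33.69° = 7 × 9.8 × 0.5547 = 38.052 N and the normal force is N = m₁g cos 33.69° = 57.079 N.
Kinetic friction opposes the block's motion up the incline: f = μN = 0.15 × 57.079 = 8.562 N acting down the slope.
Newton's second law for the block (up-slope positive): T − 38.052 − 8.562 = 7 a. For the hanging block (downward positive): 8.6 × 9.8 − T = 8.6 a.
Adding the two equations eliminates T: 37.666 = 15.6 a, so a = 2.4145 m/s².

2.4 m/s²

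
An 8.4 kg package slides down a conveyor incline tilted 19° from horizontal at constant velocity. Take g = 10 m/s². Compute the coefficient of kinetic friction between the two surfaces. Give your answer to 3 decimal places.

0.344

At constant velocity the net force along the incline is zero: mg sin 19° = μ mg cos 19°.
So μ = tan 19° = 0.3256 / 0.9455 = 0.3444.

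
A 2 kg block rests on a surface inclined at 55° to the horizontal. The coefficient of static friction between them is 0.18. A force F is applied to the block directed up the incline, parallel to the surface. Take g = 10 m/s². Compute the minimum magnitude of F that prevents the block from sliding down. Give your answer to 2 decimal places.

The normal force is N = mg cos 55° = 11.472 N. With F at its minimum the block is on the verge of sliding down, so static friction is at its maximum μ_s N = 0.18 × 11.472 = 2.065 N and acts up the slope.
Equilibrium along the incline: F + μ_s N = mg sin 55°, so F = 16.383 − 2.065 = 14.318 N.

14.32 N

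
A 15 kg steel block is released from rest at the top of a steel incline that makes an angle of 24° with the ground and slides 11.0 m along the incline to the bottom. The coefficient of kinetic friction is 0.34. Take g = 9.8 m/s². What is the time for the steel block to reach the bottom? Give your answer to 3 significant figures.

The weight component along the incline is mg sin 24° = 59.790 N and the normal force is N = mg cos 24° = 134.291 N.
Friction up the slope is f = μN = 0.34 × 134.291 = 45.659 N, so the net downslope force is 59.790 − 45.659 = 14.131 N and a = 14.131 / 15 = 0.9421 m/s².
Starting from rest, L = ½at², so t = √(2L/a) = √(2 × 11.0 / 0.9421) = 4.8324 s.

4.83 s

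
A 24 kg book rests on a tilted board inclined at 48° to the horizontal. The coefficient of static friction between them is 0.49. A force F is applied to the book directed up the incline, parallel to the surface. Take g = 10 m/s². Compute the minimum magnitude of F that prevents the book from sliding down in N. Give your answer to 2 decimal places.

99.66 N

The normal force is N = mg cos 48° = 160.591 N. With F at its minimum the book is on the verge of sliding down, so static friction is at its maximum μ_s N = 0.49 × 160.591 = 78.690 N and acts up the slope.
Equilibrium along the incline: F + μ_s N = mg sin 48°, so F = 178.355 − 78.690 = 99.665 N.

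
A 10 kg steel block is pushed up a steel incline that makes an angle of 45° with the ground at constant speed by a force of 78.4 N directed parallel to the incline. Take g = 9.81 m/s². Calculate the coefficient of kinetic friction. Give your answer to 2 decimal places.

0.13

At constant speed ΣF = 0 along the incline. The applied 78.4 N acts up the slope; the weight component mg sin 45° = 69.367 N and kinetic friction μN both act down the slope.
So 78.4 = 69.367 + μ × 69.367, giving μ = (78.4 − 69.367) / 69.367 = 0.1302.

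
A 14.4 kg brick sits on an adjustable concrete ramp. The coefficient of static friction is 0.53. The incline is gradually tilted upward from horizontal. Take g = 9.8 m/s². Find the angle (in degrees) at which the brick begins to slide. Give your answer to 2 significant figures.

28°

At the threshold of sliding, static friction is at its maximum μ_s N and exactly balances the weight component along the incline: mg sin θ = μ_s mg cos θ.
Hence tan θ = μ_s = 0.53, so θ = arctan(0.53) = 27.9236°.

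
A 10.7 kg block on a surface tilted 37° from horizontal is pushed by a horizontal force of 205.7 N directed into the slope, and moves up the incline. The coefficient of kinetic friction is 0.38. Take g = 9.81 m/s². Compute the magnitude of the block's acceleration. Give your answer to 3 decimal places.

2.076 m/s²

The horizontal push has components F cos 37° = 205.7 × 0.7986 = 164.272 N up the incline and F sin 37° = 205.7 × 0.6018 = 123.790 N pressing into the surface.
The normal force is therefore N = mg cos 37° + F sin 37° = 83.827 + 123.790 = 207.617 N, and kinetic friction down the slope is μN = 0.38 × 207.617 = 78.894 N.
Along the incline: F cos 37° − mg sin 37° − μN = ma, so 164.272 − 63.169 − 78.894 = 10.7 a, giving a = 2.0756 m/s².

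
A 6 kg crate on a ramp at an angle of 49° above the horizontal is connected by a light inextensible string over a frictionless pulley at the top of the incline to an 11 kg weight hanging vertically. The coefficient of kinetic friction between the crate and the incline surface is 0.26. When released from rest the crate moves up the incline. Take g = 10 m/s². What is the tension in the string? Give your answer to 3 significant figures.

For the crate on the incline: the weight component along the slope is m₁g sin 49° = 6 × 10 × 0.7547 = 45.282 N and the normal force is N = m₁g cos 49° = 39.364 N.
Kinetic friction opposes the crate's motion up the incline: f = μN = 0.26 × 39.364 = 10.235 N acting down the slope.
Newton's second law for the crate (up-slope positive): T − 45.282 − 10.235 = 6 a. For the hanging weight (downward positive): 11 × 10 − T = 11 a.
Adding the two equations eliminates T: 54.483 = 17 a, so a = 3.2049 m/s².
Then from the hanging weight's equation, T = 11 × (10 − 3.2049) = 74.746 N.

74.7 N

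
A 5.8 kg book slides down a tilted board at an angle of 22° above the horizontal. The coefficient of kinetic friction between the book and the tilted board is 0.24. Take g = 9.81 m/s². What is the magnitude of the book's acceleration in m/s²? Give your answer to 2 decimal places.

1.49 m/s²

Resolving the weight along the incline: the component pulling the book down the slope is mg sin 22° = 5.8 × 9.81 × 0.3746 = 21.314 N, and the normal force is N = mg cos 22° = 5.8 × 9.81 × 0.9272 = 52.756 N.
Kinetic friction acts up the slope with magnitude f = μN = 0.24 × 52.756 = 12.661 N.
Net force along the incline is 21.314 − 12.661 = 8.653 N, so a = 8.653 / 5.8 = 1.4919 m/s².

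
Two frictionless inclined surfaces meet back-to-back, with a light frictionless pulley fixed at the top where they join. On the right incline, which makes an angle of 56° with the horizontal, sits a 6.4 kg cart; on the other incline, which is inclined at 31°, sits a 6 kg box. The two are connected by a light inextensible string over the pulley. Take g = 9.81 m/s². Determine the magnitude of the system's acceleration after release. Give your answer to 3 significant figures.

Resolve each weight along its own incline: the 6.4 kg mass has component 6.4 × 9.81 × sin 56° = 52.050 N down its slope, and the 6 kg mass has 6 × 9.81 × sin 31° = 30.315 N down its slope.
The 6.4 kg side's 52.050 N exceeds the other side's 30.315 N, so that mass slides down and the 6 kg mass slides up. Taking that direction as positive, Newton's second law for the whole system gives 52.050 − 30.315 = (6.4 + 6) a, so a = 21.735 / 12.4 = 1.7528 m/s².

1.75 m/s²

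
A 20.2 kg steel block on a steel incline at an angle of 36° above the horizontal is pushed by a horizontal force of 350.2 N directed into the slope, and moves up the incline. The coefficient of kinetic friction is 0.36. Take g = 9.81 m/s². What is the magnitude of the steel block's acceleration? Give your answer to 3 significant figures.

The horizontal push has components F cos 36° = 350.2 × 0.8090 = 283.312 N up the incline and F sin 36° = 350.2 × 0.5878 = 205.848 N pressing into the surface.
The normal force is therefore N = mg cos 36° + F sin 36° = 160.313 + 205.848 = 366.161 N, and kinetic friction down the slope is μN = 0.36 × 366.161 = 131.818 N.
Along the incline: F cos 36° − mg sin 36° − μN = ma, so 283.312 − 116.480 − 131.818 = 20.2 a, giving a = 1.7334 m/s².

1.73 m/s²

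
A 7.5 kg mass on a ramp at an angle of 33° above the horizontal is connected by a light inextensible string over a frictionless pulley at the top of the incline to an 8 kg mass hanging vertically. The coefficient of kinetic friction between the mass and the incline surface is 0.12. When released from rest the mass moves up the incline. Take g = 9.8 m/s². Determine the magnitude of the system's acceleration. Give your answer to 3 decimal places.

For the mass on the incline: the weight component along the slope is m₁g sin 33° = 7.5 × 9.8 × 0.5446 = 40.028 N and the normal force is N = m₁g cos 33° = 61.642 N.
Kinetic friction opposes the mass's motion up the incline: f = μN = 0.12 × 61.642 = 7.397 N acting down the slope.
Newton's second law for the mass (up-slope positive): T − 40.028 − 7.397 = 7.5 a. For the hanging mass (downward positive): 8 × 9.8 − T = 8 a.
Adding the two equations eliminates T: 30.975 = 15.5 a, so a = 1.9984 m/s².

1.998 m/s²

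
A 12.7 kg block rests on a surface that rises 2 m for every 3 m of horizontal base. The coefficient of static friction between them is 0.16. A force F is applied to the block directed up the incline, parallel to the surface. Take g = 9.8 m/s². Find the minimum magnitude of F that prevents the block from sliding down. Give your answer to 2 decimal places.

The normal force is N = mg cos 33.69° = 103.557 N. With F at its minimum the block is on the verge of sliding down, so static friction is at its maximum μ_s N = 0.16 × 103.557 = 16.569 N and acts up the slope.
Equilibrium along the incline: F + μ_s N = mg sin 33.69°, so F = 69.038 − 16.569 = 52.469 N.

52.47 N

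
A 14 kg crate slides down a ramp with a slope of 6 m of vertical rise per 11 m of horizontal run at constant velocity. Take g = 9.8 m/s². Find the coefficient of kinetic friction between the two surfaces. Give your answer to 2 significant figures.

0.55

At constant velocity the net force along the incline is zero: mg sin 28.61° = μ mg cos 28.61°.
So μ = tan 28.61° = 0.4789 / 0.8779 = 0.5455.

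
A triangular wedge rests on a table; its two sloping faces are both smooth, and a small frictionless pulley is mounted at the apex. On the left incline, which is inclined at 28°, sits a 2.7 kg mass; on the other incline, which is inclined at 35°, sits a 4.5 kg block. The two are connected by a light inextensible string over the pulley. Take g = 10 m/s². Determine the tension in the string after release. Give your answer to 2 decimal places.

17.60 N

Resolve each weight along its own incline: the 2.7 kg mass has component 2.7 × 10 × sin 28° = 12.676 N down its slope, and the 4.5 kg mass has 4.5 × 10 × sin 35° = 25.811 N down its slope.
The 4.5 kg side's 25.811 N exceeds the other side's 12.676 N, so that mass slides down and the 2.7 kg mass slides up. Taking that direction as positive, Newton's second law for the whole system gives 25.811 − 12.676 = (2.7 + 4.5) a, so a = 13.135 / 7.2 = 1.8243 m/s².
For the 2.7 kg mass (up-slope positive): T − 12.676 = 2.7 × 1.8243, so T = 17.602 N.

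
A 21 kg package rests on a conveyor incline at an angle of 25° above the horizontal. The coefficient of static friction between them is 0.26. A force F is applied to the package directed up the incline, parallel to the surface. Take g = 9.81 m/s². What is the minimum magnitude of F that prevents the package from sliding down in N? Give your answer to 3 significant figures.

38.5 N

The normal force is N = mg cos 25° = 186.708 N. With F at its minimum the package is on the verge of sliding down, so static friction is at its maximum μ_s N = 0.26 × 186.708 = 48.544 N and acts up the slope.
Equilibrium along the incline: F + μ_s N = mg sin 25°, so F = 87.064 − 48.544 = 38.520 N.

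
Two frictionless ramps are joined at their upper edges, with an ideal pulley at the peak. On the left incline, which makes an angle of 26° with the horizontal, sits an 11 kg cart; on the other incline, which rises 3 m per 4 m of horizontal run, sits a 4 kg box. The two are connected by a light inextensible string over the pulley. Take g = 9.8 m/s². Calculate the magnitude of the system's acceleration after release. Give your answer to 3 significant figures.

1.58 m/s²

Resolve each weight along its own incline: the 11 kg mass has component 11 × 9.8 × sin 26° = 47.256 N down its slope, and the 4 kg mass has 4 × 9.8 × sin 36.87° = 23.520 N down its slope.
The 11 kg side's 47.256 N exceeds the other side's 23.520 N, so that mass slides down and the 4 kg mass slides up. Taking that direction as positive, Newton's second law for the whole system gives 47.256 − 23.520 = (11 + 4) a, so a = 23.736 / 15 = 1.5824 m/s².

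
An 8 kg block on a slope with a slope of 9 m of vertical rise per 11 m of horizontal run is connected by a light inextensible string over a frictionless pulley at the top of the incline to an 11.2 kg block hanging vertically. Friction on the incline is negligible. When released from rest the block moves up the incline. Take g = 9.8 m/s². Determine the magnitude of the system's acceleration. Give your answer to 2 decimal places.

For the block on the incline: the weight component along the slope is m₁g sin 39.29° = 8 × 9.8 × 0.6332 = 49.643 N and the normal force is N = m₁g cos 39.29° = 60.678 N.
Newton's second law for the block (up-slope positive): T − 49.643 = 8 a. For the hanging block (downward positive): 11.2 × 9.8 − T = 11.2 a.
Adding the two equations eliminates T: 60.117 = 19.2 a, so a = 3.1311 m/s².

3.13 m/s²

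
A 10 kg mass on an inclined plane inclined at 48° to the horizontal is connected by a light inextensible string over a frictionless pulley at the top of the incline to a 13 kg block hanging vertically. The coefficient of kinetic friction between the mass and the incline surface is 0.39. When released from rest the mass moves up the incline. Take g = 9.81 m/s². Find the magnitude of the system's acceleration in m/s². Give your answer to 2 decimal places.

For the mass on the incline: the weight component along the slope is m₁g sin 48° = 10 × 9.81 × 0.7431 = 72.898 N and the normal force is N = m₁g cos 48° = 65.642 N.
Kinetic friction opposes the mass's motion up the incline: f = μN = 0.39 × 65.642 = 25.600 N acting down the slope.
Newton's second law for the mass (up-slope positive): T − 72.898 − 25.600 = 10 a. For the hanging block (downward positive): 13 × 9.81 − T = 13 a.
Adding the two equations eliminates T: 29.032 = 23 a, so a = 1.2623 m/s².

1.26 m/s²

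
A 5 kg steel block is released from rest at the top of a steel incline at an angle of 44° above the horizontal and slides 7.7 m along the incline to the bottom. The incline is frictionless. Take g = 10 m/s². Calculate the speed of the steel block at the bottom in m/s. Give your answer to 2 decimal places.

10.34 m/s

The weight component along the incline is mg sin 44° = 34.733 N and the normal force is N = mg cos 44° = 35.967 N.
With no friction, a = g sin 44° = 6.9466 m/s².
Starting from rest over a distance of 7.7 m, v² = 2aL = 2 × 6.9466 × 7.7 = 106.9776, so v = 10.3430 m/s.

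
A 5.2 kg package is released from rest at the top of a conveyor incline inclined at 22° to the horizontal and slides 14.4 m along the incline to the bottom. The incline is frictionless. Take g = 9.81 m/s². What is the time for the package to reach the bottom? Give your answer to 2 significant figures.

2.8 s

The weight component along the incline is mg sin 22° = 19.109 N and the normal force is N = mg cos 22° = 47.298 N.
With no friction, a = g sin 22° = 3.6749 m/s².
Starting from rest, L = ½at², so t = √(2L/a) = √(2 × 14.4 / 3.6749) = 2.7995 s.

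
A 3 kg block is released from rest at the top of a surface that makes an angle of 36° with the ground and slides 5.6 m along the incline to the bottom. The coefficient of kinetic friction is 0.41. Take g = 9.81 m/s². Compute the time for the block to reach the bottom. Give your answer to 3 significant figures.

2.11 s

The weight component along the incline is mg sin 36° = 17.299 N and the normal force is N = mg cos 36° = 23.809 N.
Friction up the slope is f = μN = 0.41 × 23.809 = 9.762 N, so the net downslope force is 17.299 − 9.762 = 7.537 N and a = 7.537 / 3 = 2.5123 m/s².
Starting from rest, L = ½at², so t = √(2L/a) = √(2 × 5.6 / 2.5123) = 2.1114 s.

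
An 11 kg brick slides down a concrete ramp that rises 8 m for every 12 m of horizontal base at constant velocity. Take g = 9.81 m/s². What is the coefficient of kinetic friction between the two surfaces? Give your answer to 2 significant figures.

0.67

At constant velocity the net force along the incline is zero: mg sin 33.69° = μ mg cos 33.69°.
So μ = tan 33.69° = 0.5547 / 0.8321 = 0.6666.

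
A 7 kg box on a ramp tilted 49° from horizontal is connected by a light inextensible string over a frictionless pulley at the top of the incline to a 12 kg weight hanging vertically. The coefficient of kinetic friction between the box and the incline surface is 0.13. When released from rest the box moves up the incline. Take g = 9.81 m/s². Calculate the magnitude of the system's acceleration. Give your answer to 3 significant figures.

3.16 m/s²

For the box on the incline: the weight component along the slope is m₁g sin 49° = 7 × 9.81 × 0.7547 = 51.825 N and the normal force is N = m₁g cos 49° = 45.052 N.
Kinetic friction opposes the box's motion up the incline: f = μN = 0.13 × 45.052 = 5.857 N acting down the slope.
Newton's second law for the box (up-slope positive): T − 51.825 − 5.857 = 7 a. For the hanging weight (downward positive): 12 × 9.81 − T = 12 a.
Adding the two equations eliminates T: 60.038 = 19 a, so a = 3.1599 m/s².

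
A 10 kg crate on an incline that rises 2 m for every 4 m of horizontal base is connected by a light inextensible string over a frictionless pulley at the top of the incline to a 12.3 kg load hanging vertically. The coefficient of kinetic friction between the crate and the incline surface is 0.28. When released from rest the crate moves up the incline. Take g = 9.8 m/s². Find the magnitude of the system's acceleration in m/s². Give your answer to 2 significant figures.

For the crate on the incline: the weight component along the slope is m₁g sin 26.57° = 10 × 9.8 × 0.4472 = 43.826 N and the normal force is N = m₁g cos 26.57° = 87.654 N.
Kinetic friction opposes the crate's motion up the incline: f = μN = 0.28 × 87.654 = 24.543 N acting down the slope.
Newton's second law for the crate (up-slope positive): T − 43.826 − 24.543 = 10 a. For the hanging load (downward positive): 12.3 × 9.8 − T = 12.3 a.
Adding the two equations eliminates T: 52.171 = 22.3 a, so a = 2.3395 m/s².

2.3 m/s²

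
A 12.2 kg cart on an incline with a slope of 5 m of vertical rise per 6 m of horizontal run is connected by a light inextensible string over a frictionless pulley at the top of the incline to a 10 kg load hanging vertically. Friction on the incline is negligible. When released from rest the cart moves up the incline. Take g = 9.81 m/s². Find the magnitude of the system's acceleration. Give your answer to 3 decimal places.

For the cart on the incline: the weight component along the slope is m₁g sin 39.81° = 12.2 × 9.81 × 0.6402 = 76.620 N and the normal force is N = m₁g cos 39.81° = 91.942 N.
Newton's second law for the cart (up-slope positive): T − 76.620 = 12.2 a. For the hanging load (downward positive): 10 × 9.81 − T = 10 a.
Adding the two equations eliminates T: 21.480 = 22.2 a, so a = 0.9676 m/s².

0.968 m/s²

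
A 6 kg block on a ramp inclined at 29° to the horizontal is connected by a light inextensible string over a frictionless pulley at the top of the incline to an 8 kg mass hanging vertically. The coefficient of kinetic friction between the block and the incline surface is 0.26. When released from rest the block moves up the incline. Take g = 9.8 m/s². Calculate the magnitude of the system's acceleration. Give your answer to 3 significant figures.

For the block on the incline: the weight component along the slope is m₁g sin 29° = 6 × 9.8 × 0.4848 = 28.506 N and the normal force is N = m₁g cos 29° = 51.428 N.
Kinetic friction opposes the block's motion up the incline: f = μN = 0.26 × 51.428 = 13.371 N acting down the slope.
Newton's second law for the block (up-slope positive): T − 28.506 − 13.371 = 6 a. For the hanging mass (downward positive): 8 × 9.8 − T = 8 a.
Adding the two equations eliminates T: 36.523 = 14 a, so a = 2.6088 m/s².

2.61 m/s²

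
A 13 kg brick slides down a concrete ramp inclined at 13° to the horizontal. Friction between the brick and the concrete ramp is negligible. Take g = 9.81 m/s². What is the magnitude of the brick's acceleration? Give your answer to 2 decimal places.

Resolving the weight along the incline: the component pulling the brick down the slope is mg sin 13° = 13 × 9.81 × 0.2250 = 28.694 N, and the normal force is N = mg cos 13° = 13 × 9.81 × 0.9744 = 124.265 N.
With no friction the net force along the incline is 28.694 N, so a = g sin 13° = 28.694 / 13 = 2.2072 m/s².

2.21 m/s²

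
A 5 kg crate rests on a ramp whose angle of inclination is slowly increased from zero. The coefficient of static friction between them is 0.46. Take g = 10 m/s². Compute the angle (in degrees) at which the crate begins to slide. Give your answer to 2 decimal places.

At the threshold of sliding, static friction is at its maximum μ_s N and exactly balances the weight component along the incline: mg sin θ = μ_s mg cos θ.
Hence tan θ = μ_s = 0.46, so θ = arctan(0.46) = 24.7024°.

24.70°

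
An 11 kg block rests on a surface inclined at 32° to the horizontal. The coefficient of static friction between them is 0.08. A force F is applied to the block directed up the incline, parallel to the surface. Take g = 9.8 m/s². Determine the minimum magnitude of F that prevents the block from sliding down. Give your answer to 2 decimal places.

The normal force is N = mg cos 32° = 91.420 N. With F at its minimum the block is on the verge of sliding down, so static friction is at its maximum μ_s N = 0.08 × 91.420 = 7.314 N and acts up the slope.
Equilibrium along the incline: F + μ_s N = mg sin 32°, so F = 57.125 − 7.314 = 49.811 N.

49.81 N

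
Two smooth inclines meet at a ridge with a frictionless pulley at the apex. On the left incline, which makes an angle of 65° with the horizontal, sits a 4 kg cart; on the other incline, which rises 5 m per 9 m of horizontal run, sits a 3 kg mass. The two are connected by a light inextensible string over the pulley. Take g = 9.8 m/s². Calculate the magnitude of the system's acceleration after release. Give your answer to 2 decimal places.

3.04 m/s²

Resolve each weight along its own incline: the 4 kg mass has component 4 × 9.8 × sin 65° = 35.527 N down its slope, and the 3 kg mass has 3 × 9.8 × sin 29.05° = 14.278 N down its slope.
The 4 kg side's 35.527 N exceeds the other side's 14.278 N, so that mass slides down and the 3 kg mass slides up. Taking that direction as positive, Newton's second law for the whole system gives 35.527 − 14.278 = (4 + 3) a, so a = 21.249 / 7 = 3.0356 m/s².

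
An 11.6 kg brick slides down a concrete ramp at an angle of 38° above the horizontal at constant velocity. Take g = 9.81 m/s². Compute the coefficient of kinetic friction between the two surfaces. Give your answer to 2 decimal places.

0.78

At constant velocity the net force along the incline is zero: mg sin 38° = μ mg cos 38°.
So μ = tan 38° = 0.6157 / 0.7880 = 0.7813.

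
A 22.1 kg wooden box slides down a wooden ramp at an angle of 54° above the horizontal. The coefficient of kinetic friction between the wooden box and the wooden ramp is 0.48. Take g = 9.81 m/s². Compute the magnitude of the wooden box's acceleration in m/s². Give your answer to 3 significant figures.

5.17 m/s²

Resolving the weight along the incline: the component pulling the wooden box down the slope is mg sin 54° = 22.1 × 9.81 × 0.8090 = 175.392 N, and the normal force is N = mg cos 54° = 22.1 × 9.81 × 0.5878 = 127.436 N.
Kinetic friction acts up the slope with magnitude f = μN = 0.48 × 127.436 = 61.169 N.
Net force along the incline is 175.392 − 61.169 = 114.223 N, so a = 114.223 / 22.1 = 5.1685 m/s².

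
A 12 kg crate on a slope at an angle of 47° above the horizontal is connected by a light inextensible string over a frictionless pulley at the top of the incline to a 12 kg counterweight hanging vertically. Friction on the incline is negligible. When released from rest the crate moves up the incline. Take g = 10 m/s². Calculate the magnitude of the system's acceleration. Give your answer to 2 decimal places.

For the crate on the incline: the weight component along the slope is m₁g sin 47° = 12 × 10 × 0.7314 = 87.768 N and the normal force is N = m₁g cos 47° = 81.840 N.
Newton's second law for the crate (up-slope positive): T − 87.768 = 12 a. For the hanging counterweight (downward positive): 12 × 10 − T = 12 a.
Adding the two equations eliminates T: 32.232 = 24 a, so a = 1.3430 m/s².

1.34 m/s²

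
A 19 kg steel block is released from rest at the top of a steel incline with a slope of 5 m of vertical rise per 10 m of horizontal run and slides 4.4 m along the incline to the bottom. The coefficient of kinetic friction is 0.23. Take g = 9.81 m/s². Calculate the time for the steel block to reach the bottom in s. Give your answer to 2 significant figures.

The weight component along the incline is mg sin 26.57° = 83.356 N and the normal force is N = mg cos 26.57° = 166.712 N.
Friction up the slope is f = μN = 0.23 × 166.712 = 38.344 N, so the net downslope force is 83.356 − 38.344 = 45.012 N and a = 45.012 / 19 = 2.3691 m/s².
Starting from rest, L = ½at², so t = √(2L/a) = √(2 × 4.4 / 2.3691) = 1.9273 s.

1.9 s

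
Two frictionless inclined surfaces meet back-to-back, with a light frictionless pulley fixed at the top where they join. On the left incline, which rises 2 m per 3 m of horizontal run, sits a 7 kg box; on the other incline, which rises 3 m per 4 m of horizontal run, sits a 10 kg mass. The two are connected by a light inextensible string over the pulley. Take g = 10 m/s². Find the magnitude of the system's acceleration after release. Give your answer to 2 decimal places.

1.25 m/s²

Resolve each weight along its own incline: the 7 kg mass has component 7 × 10 × sin 33.69° = 38.829 N down its slope, and the 10 kg mass has 10 × 10 × sin 36.87° = 60.000 N down its slope.
The 10 kg side's 60.000 N exceeds the other side's 38.829 N, so that mass slides down and the 7 kg mass slides up. Taking that direction as positive, Newton's second law for the whole system gives 60.000 − 38.829 = (7 + 10) a, so a = 21.171 / 17 = 1.2454 m/s².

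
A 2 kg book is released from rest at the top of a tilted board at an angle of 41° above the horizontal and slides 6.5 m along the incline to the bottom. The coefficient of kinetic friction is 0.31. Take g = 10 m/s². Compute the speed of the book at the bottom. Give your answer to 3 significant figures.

The weight component along the incline is mg sin 41° = 13.121 N and the normal force is N = mg cos 41° = 15.094 N.
Friction up the slope is f = μN = 0.31 × 15.094 = 4.679 N, so the net downslope force is 13.121 − 4.679 = 8.442 N and a = 8.442 / 2 = 4.2210 m/s².
Starting from rest over a distance of 6.5 m, v² = 2aL = 2 × 4.2210 × 6.5 = 54.8730, so v = 7.4076 m/s.

7.41 m/s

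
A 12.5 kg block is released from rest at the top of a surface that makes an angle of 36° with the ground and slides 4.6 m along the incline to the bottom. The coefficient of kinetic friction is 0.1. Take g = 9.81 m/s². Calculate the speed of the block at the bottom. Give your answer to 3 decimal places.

6.764 m/s

The weight component along the incline is mg sin 36° = 72.077 N and the normal force is N = mg cos 36° = 99.206 N.
Friction up the slope is f = μN = 0.1 × 99.206 = 9.921 N, so the net downslope force is 72.077 − 9.921 = 62.156 N and a = 62.156 / 12.5 = 4.9725 m/s².
Starting from rest over a distance of 4.6 m, v² = 2aL = 2 × 4.9725 × 4.6 = 45.7470, so v = 6.7637 m/s.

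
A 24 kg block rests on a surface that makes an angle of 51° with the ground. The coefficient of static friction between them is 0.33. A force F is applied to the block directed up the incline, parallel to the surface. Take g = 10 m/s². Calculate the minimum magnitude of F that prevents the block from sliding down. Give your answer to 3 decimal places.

The normal force is N = mg cos 51° = 151.037 N. With F at its minimum the block is on the verge of sliding down, so static friction is at its maximum μ_s N = 0.33 × 151.037 = 49.842 N and acts up the slope.
Equilibrium along the incline: F + μ_s N = mg sin 51°, so F = 186.515 − 49.842 = 136.673 N.

136.673 N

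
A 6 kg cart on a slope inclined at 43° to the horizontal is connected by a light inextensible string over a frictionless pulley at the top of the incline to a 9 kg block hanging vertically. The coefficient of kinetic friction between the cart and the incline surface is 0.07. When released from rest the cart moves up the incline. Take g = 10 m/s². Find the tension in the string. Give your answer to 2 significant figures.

For the cart on the incline: the weight component along the slope is m₁g sin 43° = 6 × 10 × 0.6820 = 40.920 N and the normal force is N = m₁g cos 43° = 43.881 N.
Kinetic friction opposes the cart's motion up the incline: f = μN = 0.07 × 43.881 = 3.072 N acting down the slope.
Newton's second law for the cart (up-slope positive): T − 40.920 − 3.072 = 6 a. For the hanging block (downward positive): 9 × 10 − T = 9 a.
Adding the two equations eliminates T: 46.008 = 15 a, so a = 3.0672 m/s².
Then from the hanging block's equation, T = 9 × (10 − 3.0672) = 62.395 N.

62 N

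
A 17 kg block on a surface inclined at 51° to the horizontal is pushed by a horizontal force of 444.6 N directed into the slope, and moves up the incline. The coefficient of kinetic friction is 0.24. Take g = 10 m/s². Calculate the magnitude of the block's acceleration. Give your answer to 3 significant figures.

2.30 m/s²

The horizontal push has components F cos 51° = 444.6 × 0.6293 = 279.787 N up the incline and F sin 51° = 444.6 × 0.7771 = 345.499 N pressing into the surface.
The normal force is therefore N = mg cos 51° + F sin 51° = 106.981 + 345.499 = 452.480 N, and kinetic friction down the slope is μN = 0.24 × 452.480 = 108.595 N.
Along the incline: F cos 51° − mg sin 51° − μN = ma, so 279.787 − 132.107 − 108.595 = 17 a, giving a = 2.2991 m/s².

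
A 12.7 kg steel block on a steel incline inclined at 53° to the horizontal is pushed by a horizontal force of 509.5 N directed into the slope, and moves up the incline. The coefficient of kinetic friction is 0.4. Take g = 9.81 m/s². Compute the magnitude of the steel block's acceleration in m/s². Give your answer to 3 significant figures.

1.13 m/s²

The horizontal push has components F cos 53° = 509.5 × 0.6018 = 306.617 N up the incline and F sin 53° = 509.5 × 0.7986 = 406.887 N pressing into the surface.
The normal force is therefore N = mg cos 53° + F sin 53° = 74.976 + 406.887 = 481.863 N, and kinetic friction down the slope is μN = 0.4 × 481.863 = 192.745 N.
Along the incline: F cos 53° − mg sin 53° − μN = ma, so 306.617 − 99.495 − 192.745 = 12.7 a, giving a = 1.1320 m/s².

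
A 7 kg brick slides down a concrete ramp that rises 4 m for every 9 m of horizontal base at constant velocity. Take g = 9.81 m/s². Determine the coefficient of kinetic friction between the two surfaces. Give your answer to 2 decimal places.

0.44

At constant velocity the net force along the incline is zero: mg sin 23.96° = μ mg cos 23.96°.
So μ = tan 23.96° = 0.4061 / 0.9138 = 0.4444.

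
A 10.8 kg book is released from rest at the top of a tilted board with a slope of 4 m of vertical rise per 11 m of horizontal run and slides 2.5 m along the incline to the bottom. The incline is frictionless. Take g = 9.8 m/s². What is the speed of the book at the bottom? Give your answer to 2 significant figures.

The weight component along the incline is mg sin 19.98° = 36.170 N and the normal force is N = mg cos 19.98° = 99.468 N.
With no friction, a = g sin 19.98° = 3.3491 m/s².
Starting from rest over a distance of 2.5 m, v² = 2aL = 2 × 3.3491 × 2.5 = 16.7455, so v = 4.0921 m/s.

4.1 m/s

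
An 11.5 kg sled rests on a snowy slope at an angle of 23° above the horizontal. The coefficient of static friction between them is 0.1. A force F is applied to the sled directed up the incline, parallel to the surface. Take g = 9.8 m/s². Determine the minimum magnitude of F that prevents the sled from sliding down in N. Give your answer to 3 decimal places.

33.661 N

The normal force is N = mg cos 23° = 103.741 N. With F at its minimum the sled is on the verge of sliding down, so static friction is at its maximum μ_s N = 0.1 × 103.741 = 10.374 N and acts up the slope.
Equilibrium along the incline: F + μ_s N = mg sin 23°, so F = 44.035 − 10.374 = 33.661 N.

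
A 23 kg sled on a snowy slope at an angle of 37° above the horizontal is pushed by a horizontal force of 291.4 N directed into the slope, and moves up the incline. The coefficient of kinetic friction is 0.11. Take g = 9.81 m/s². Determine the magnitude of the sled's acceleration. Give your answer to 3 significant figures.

2.51 m/s²

The horizontal push has components F cos 37° = 291.4 × 0.7986 = 232.712 N up the incline and F sin 37° = 291.4 × 0.6018 = 175.365 N pressing into the surface.
The normal force is therefore N = mg cos 37° + F sin 37° = 180.188 + 175.365 = 355.553 N, and kinetic friction down the slope is μN = 0.11 × 355.553 = 39.111 N.
Along the incline: F cos 37° − mg sin 37° − μN = ma, so 232.712 − 135.784 − 39.111 = 23 a, giving a = 2.5138 m/s².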